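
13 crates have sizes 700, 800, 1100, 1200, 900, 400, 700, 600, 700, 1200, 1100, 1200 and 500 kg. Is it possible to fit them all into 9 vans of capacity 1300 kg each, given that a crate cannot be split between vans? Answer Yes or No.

No

Total = 11100 kg; ⌈11100/1300⌉ = 9.
10 crates each exceed half the capacity and cannot share a van, forcing at least 10 vans.
At least 10 vans are required, but only 9 are allowed.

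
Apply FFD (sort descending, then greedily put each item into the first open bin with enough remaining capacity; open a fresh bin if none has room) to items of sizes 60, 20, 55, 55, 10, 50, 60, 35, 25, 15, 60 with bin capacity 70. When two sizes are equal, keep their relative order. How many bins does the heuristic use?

Sorted descending: 60, 60, 60, 55, 55, 50, 35, 25, 20, 15, 10.
  60 → bin 1 (new)  [load 60/70]
  60 → bin 2 (new)  [load 60/70]
  60 → bin 3 (new)  [load 60/70]
  55 → bin 4 (new)  [load 55/70]
  55 → bin 5 (new)  [load 55/70]
  50 → bin 6 (new)  [load 50/70]
  35 → bin 7 (new)  [load 35/70]
  25 → bin 7  [load 60/70]
  20 → bin 6  [load 70/70]
  15 → bin 4  [load 70/70]
  10 → bin 1  [load 70/70]
7 bins opened.

7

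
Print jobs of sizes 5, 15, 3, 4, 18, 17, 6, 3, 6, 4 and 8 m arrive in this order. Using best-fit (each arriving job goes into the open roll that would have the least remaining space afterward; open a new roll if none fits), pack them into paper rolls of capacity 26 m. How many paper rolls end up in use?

4

  5 → roll 1 (new)  [load 5/26]
  15 → roll 1  [load 20/26]
  3 → roll 1  [load 23/26]
  4 → roll 2 (new)  [load 4/26]
  18 → roll 2  [load 22/26]
  17 → roll 3 (new)  [load 17/26]
  6 → roll 3  [load 23/26]
  3 → roll 1  [load 26/26]
  6 → roll 4 (new)  [load 6/26]
  4 → roll 2  [load 26/26]
  8 → roll 4  [load 14/26]
4 paper rolls opened.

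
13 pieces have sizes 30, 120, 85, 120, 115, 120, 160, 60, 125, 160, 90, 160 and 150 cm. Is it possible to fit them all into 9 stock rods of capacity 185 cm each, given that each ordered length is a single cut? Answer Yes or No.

No

Total = 1495 cm; ⌈1495/185⌉ = 9.
The bound of 9 does not rule out 9, but exhaustive search shows no assignment into 9 stock rods of capacity 185 cm exists — the minimum is 10.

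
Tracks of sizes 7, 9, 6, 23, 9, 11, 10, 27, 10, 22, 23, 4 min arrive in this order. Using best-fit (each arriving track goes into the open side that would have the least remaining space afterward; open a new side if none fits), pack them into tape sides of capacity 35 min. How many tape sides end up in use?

  7 → side 1 (new)  [load 7/35]
  9 → side 1  [load 16/35]
  6 → side 1  [load 22/35]
  23 → side 2 (new)  [load 23/35]
  9 → side 2  [load 32/35]
  11 → side 1  [load 33/35]
  10 → side 3 (new)  [load 10/35]
  27 → side 4 (new)  [load 27/35]
  10 → side 3  [load 20/35]
  22 → side 5 (new)  [load 22/35]
  23 → side 6 (new)  [load 23/35]
  4 → side 4  [load 31/35]
6 tape sides opened.

6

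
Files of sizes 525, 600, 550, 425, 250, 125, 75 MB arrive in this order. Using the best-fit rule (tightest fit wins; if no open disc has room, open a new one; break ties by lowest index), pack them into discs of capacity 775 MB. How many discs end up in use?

4

  525 → disc 1 (new)  [load 525/775]
  600 → disc 2 (new)  [load 600/775]
  550 → disc 3 (new)  [load 550/775]
  425 → disc 4 (new)  [load 425/775]
  250 → disc 1  [load 775/775]
  125 → disc 2  [load 725/775]
  75 → disc 3  [load 625/775]
4 discs opened.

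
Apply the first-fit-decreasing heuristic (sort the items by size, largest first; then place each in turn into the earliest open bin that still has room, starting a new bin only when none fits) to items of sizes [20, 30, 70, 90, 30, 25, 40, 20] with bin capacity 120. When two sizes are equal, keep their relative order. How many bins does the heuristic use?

Sorted descending: 90, 70, 40, 30, 30, 25, 20, 20.
  90 → bin 1 (new)  [load 90/120]
  70 → bin 2 (new)  [load 70/120]
  40 → bin 2  [load 110/120]
  30 → bin 1  [load 120/120]
  30 → bin 3 (new)  [load 30/120]
  25 → bin 3  [load 55/120]
  20 → bin 3  [load 75/120]
  20 → bin 3  [load 95/120]
3 bins opened.

3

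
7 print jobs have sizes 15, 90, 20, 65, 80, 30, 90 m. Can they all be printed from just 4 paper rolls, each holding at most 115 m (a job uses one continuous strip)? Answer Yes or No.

A valid assignment using 4 paper rolls:
  roll 1: 90 + 20 = 110
  roll 2: 90 + 15 = 105
  roll 3: 80 + 30 = 110
  roll 4: 65 = 65
Every load is within 115 m, so 4 paper rolls suffice.

Yes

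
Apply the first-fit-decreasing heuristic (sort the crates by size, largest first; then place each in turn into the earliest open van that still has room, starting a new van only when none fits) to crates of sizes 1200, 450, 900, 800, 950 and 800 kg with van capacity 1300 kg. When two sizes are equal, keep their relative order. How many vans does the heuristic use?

5

Sorted descending: 1200, 950, 900, 800, 800, 450.
  1200 → van 1 (new)  [load 1200/1300]
  950 → van 2 (new)  [load 950/1300]
  900 → van 3 (new)  [load 900/1300]
  800 → van 4 (new)  [load 800/1300]
  800 → van 5 (new)  [load 800/1300]
  450 → van 4  [load 1250/1300]
5 vans opened.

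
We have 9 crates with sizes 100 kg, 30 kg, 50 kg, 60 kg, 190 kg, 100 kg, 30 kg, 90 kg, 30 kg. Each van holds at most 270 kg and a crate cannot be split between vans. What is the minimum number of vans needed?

3

Total = 190 + 100 + 100 + 90 + 60 + 50 + 30 + 30 + 30 = 680 kg.
Lower bound: ⌈680/270⌉ = 3 vans.
A packing using 3 vans:
  van 1: 190 + 60 = 250
  van 2: 100 + 100 + 50 = 250
  van 3: 90 + 30 + 30 + 30 = 180
This matches the lower bound, so 3 is optimal.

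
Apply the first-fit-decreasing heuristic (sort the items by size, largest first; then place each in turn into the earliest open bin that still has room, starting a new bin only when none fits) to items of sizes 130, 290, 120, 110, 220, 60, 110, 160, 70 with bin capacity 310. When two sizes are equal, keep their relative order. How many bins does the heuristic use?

5

Sorted descending: 290, 220, 160, 130, 120, 110, 110, 70, 60.
  290 → bin 1 (new)  [load 290/310]
  220 → bin 2 (new)  [load 220/310]
  160 → bin 3 (new)  [load 160/310]
  130 → bin 3  [load 290/310]
  120 → bin 4 (new)  [load 120/310]
  110 → bin 4  [load 230/310]
  110 → bin 5 (new)  [load 110/310]
  70 → bin 2  [load 290/310]
  60 → bin 4  [load 290/310]
5 bins opened.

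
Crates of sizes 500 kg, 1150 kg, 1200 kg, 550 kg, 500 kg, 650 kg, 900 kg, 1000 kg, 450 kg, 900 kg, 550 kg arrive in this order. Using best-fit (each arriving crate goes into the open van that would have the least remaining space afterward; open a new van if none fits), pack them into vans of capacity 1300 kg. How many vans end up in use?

8

  500 → van 1 (new)  [load 500/1300]
  1150 → van 2 (new)  [load 1150/1300]
  1200 → van 3 (new)  [load 1200/1300]
  550 → van 1  [load 1050/1300]
  500 → van 4 (new)  [load 500/1300]
  650 → van 4  [load 1150/1300]
  900 → van 5 (new)  [load 900/1300]
  1000 → van 6 (new)  [load 1000/1300]
  450 → van 7 (new)  [load 450/1300]
  900 → van 8 (new)  [load 900/1300]
  550 → van 7  [load 1000/1300]
8 vans opened.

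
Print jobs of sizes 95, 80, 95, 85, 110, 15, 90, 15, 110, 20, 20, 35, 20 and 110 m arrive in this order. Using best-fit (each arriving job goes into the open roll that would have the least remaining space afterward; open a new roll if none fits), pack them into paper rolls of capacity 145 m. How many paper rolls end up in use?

  95 → roll 1 (new)  [load 95/145]
  80 → roll 2 (new)  [load 80/145]
  95 → roll 3 (new)  [load 95/145]
  85 → roll 4 (new)  [load 85/145]
  110 → roll 5 (new)  [load 110/145]
  15 → roll 5  [load 125/145]
  90 → roll 6 (new)  [load 90/145]
  15 → roll 5  [load 140/145]
  110 → roll 7 (new)  [load 110/145]
  20 → roll 7  [load 130/145]
  20 → roll 1  [load 115/145]
  35 → roll 3  [load 130/145]
  20 → roll 1  [load 135/145]
  110 → roll 8 (new)  [load 110/145]
8 paper rolls opened.

8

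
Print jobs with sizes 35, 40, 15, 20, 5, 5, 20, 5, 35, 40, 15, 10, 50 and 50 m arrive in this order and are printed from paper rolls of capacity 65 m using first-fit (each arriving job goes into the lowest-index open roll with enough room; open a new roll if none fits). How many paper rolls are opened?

6

  35 → roll 1 (new)  [load 35/65]
  40 → roll 2 (new)  [load 40/65]
  15 → roll 1  [load 50/65]
  20 → roll 2  [load 60/65]
  5 → roll 1  [load 55/65]
  5 → roll 1  [load 60/65]
  20 → roll 3 (new)  [load 20/65]
  5 → roll 1  [load 65/65]
  35 → roll 3  [load 55/65]
  40 → roll 4 (new)  [load 40/65]
  15 → roll 4  [load 55/65]
  10 → roll 3  [load 65/65]
  50 → roll 5 (new)  [load 50/65]
  50 → roll 6 (new)  [load 50/65]
6 paper rolls opened.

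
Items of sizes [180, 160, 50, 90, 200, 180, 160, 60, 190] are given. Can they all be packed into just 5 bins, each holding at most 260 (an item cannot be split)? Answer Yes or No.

Total = 1270; ⌈1270/260⌉ = 5.
6 items each exceed half the capacity and cannot share a bin, forcing at least 6 bins.
At least 6 bins are required, but only 5 are allowed.

No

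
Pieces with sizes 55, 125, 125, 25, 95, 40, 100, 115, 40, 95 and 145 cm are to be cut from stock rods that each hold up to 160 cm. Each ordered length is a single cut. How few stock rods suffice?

7

Total = 145 + 125 + 125 + 115 + 100 + 95 + 95 + 55 + 40 + 40 + 25 = 960 cm.
Lower bound: ⌈960/160⌉ = 6 stock rods.
Also, 7 pieces each exceed 80 cm, and no two of those can share a stock rod, so at least 7 stock rods are needed.
A packing using 7 stock rods:
  stock rod 1: 145 = 145
  stock rod 2: 125 + 25 = 150
  stock rod 3: 125 = 125
  stock rod 4: 115 + 40 = 155
  stock rod 5: 100 + 55 = 155
  stock rod 6: 95 + 40 = 135
  stock rod 7: 95 = 95
This matches the lower bound, so 7 is optimal.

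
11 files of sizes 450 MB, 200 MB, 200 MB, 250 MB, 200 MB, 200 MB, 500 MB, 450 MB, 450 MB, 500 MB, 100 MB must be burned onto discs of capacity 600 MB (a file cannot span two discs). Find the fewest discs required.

Total = 500 + 500 + 450 + 450 + 450 + 250 + 200 + 200 + 200 + 200 + 100 = 3500 MB.
Lower bound: ⌈3500/600⌉ = 6 discs.
A packing using 7 discs:
  disc 1: 500 + 100 = 600
  disc 2: 500 = 500
  disc 3: 450 = 450
  disc 4: 450 = 450
  disc 5: 450 = 450
  disc 6: 250 + 200 = 450
  disc 7: 200 + 200 + 200 = 600
No arrangement into 6 discs stays within capacity, so 7 is optimal.

7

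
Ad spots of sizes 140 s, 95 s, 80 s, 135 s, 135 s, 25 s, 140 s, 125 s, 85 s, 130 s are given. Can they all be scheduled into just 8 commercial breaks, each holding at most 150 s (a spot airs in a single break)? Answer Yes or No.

Total = 1090 s; ⌈1090/150⌉ = 8.
9 ad spots each exceed half the capacity and cannot share a break, forcing at least 9 commercial breaks.
At least 9 commercial breaks are required, but only 8 are allowed.

No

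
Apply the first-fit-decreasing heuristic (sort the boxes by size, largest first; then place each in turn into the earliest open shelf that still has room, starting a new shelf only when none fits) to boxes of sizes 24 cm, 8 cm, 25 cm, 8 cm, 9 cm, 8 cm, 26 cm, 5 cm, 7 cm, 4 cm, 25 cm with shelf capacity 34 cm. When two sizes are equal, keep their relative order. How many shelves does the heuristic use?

Sorted descending: 26, 25, 25, 24, 9, 8, 8, 8, 7, 5, 4.
  26 → shelf 1 (new)  [load 26/34]
  25 → shelf 2 (new)  [load 25/34]
  25 → shelf 3 (new)  [load 25/34]
  24 → shelf 4 (new)  [load 24/34]
  9 → shelf 2  [load 34/34]
  8 → shelf 1  [load 34/34]
  8 → shelf 3  [load 33/34]
  8 → shelf 4  [load 32/34]
  7 → shelf 5 (new)  [load 7/34]
  5 → shelf 5  [load 12/34]
  4 → shelf 5  [load 16/34]
5 shelves opened.

5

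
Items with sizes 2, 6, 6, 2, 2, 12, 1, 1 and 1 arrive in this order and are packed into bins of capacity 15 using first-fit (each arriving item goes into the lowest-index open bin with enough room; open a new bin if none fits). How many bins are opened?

  2 → bin 1 (new)  [load 2/15]
  6 → bin 1  [load 8/15]
  6 → bin 1  [load 14/15]
  2 → bin 2 (new)  [load 2/15]
  2 → bin 2  [load 4/15]
  12 → bin 3 (new)  [load 12/15]
  1 → bin 1  [load 15/15]
  1 → bin 2  [load 5/15]
  1 → bin 2  [load 6/15]
3 bins opened.

3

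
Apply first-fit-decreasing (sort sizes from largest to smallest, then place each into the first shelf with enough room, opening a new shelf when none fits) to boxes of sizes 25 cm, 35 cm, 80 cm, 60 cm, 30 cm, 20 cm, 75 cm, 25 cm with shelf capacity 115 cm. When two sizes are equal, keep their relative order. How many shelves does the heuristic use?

Sorted descending: 80, 75, 60, 35, 30, 25, 25, 20.
  80 → shelf 1 (new)  [load 80/115]
  75 → shelf 2 (new)  [load 75/115]
  60 → shelf 3 (new)  [load 60/115]
  35 → shelf 1  [load 115/115]
  30 → shelf 2  [load 105/115]
  25 → shelf 3  [load 85/115]
  25 → shelf 3  [load 110/115]
  20 → shelf 4 (new)  [load 20/115]
4 shelves opened.

4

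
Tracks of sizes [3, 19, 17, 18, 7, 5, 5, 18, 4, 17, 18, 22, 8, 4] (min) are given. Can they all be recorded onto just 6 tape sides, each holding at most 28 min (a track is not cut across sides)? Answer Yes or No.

Total = 165 min; ⌈165/28⌉ = 6.
7 tracks each exceed half the capacity and cannot share a side, forcing at least 7 tape sides.
At least 7 tape sides are required, but only 6 are allowed.

No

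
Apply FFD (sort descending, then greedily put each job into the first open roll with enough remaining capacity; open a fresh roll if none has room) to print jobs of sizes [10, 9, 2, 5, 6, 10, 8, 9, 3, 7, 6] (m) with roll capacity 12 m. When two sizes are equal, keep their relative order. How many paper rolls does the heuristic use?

Sorted descending: 10, 10, 9, 9, 8, 7, 6, 6, 5, 3, 2.
  10 → roll 1 (new)  [load 10/12]
  10 → roll 2 (new)  [load 10/12]
  9 → roll 3 (new)  [load 9/12]
  9 → roll 4 (new)  [load 9/12]
  8 → roll 5 (new)  [load 8/12]
  7 → roll 6 (new)  [load 7/12]
  6 → roll 7 (new)  [load 6/12]
  6 → roll 7  [load 12/12]
  5 → roll 6  [load 12/12]
  3 → roll 3  [load 12/12]
  2 → roll 1  [load 12/12]
7 paper rolls opened.

7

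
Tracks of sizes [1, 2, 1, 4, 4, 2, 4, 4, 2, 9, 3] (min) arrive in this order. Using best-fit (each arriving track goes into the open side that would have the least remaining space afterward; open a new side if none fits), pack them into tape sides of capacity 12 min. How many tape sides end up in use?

  1 → side 1 (new)  [load 1/12]
  2 → side 1  [load 3/12]
  1 → side 1  [load 4/12]
  4 → side 1  [load 8/12]
  4 → side 1  [load 12/12]
  2 → side 2 (new)  [load 2/12]
  4 → side 2  [load 6/12]
  4 → side 2  [load 10/12]
  2 → side 2  [load 12/12]
  9 → side 3 (new)  [load 9/12]
  3 → side 3  [load 12/12]
3 tape sides opened.

3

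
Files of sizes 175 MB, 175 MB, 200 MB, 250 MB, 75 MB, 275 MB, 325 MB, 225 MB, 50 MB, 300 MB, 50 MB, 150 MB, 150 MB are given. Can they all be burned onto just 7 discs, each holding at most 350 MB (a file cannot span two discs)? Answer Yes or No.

Total = 2400 MB; ⌈2400/350⌉ = 7.
The bound of 7 does not rule out 7, but exhaustive search shows no assignment into 7 discs of capacity 350 MB exists — the minimum is 8.

No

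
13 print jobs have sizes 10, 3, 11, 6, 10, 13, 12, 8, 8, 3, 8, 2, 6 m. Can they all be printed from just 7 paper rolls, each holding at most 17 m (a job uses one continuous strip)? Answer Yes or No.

A valid assignment using 7 paper rolls:
  roll 1: 13 + 3 = 16
  roll 2: 12 + 3 + 2 = 17
  roll 3: 11 + 6 = 17
  roll 4: 10 + 6 = 16
  roll 5: 10 = 10
  roll 6: 8 + 8 = 16
  roll 7: 8 = 8
Every load is within 17 m, so 7 paper rolls suffice.

Yes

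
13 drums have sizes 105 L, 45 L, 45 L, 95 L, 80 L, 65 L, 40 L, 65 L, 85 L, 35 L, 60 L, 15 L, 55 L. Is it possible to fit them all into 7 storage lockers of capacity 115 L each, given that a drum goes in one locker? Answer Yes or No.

Total = 790 L; ⌈790/115⌉ = 7.
The bound of 7 does not rule out 7, but exhaustive search shows no assignment into 7 storage lockers of capacity 115 L exists — the minimum is 8.

No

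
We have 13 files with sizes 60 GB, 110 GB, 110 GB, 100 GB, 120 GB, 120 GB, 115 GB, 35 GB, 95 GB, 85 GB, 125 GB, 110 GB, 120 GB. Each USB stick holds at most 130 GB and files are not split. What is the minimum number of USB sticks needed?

Total = 125 + 120 + 120 + 120 + 115 + 110 + 110 + 110 + 100 + 95 + 85 + 60 + 35 = 1305 GB.
Lower bound: ⌈1305/130⌉ = 11 USB sticks.
A packing using 12 USB sticks:
  USB stick 1: 125 = 125
  USB stick 2: 120 = 120
  USB stick 3: 120 = 120
  USB stick 4: 120 = 120
  USB stick 5: 115 = 115
  USB stick 6: 110 = 110
  USB stick 7: 110 = 110
  USB stick 8: 110 = 110
  USB stick 9: 100 = 100
  USB stick 10: 95 + 35 = 130
  USB stick 11: 85 = 85
  USB stick 12: 60 = 60
No arrangement into 11 USB sticks stays within capacity, so 12 is optimal.

12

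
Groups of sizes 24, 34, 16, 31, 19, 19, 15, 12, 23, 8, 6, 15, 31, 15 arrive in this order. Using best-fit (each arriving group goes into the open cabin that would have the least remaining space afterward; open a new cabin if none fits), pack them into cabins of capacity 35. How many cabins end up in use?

  24 → cabin 1 (new)  [load 24/35]
  34 → cabin 2 (new)  [load 34/35]
  16 → cabin 3 (new)  [load 16/35]
  31 → cabin 4 (new)  [load 31/35]
  19 → cabin 3  [load 35/35]
  19 → cabin 5 (new)  [load 19/35]
  15 → cabin 5  [load 34/35]
  12 → cabin 6 (new)  [load 12/35]
  23 → cabin 6  [load 35/35]
  8 → cabin 1  [load 32/35]
  6 → cabin 7 (new)  [load 6/35]
  15 → cabin 7  [load 21/35]
  31 → cabin 8 (new)  [load 31/35]
  15 → cabin 9 (new)  [load 15/35]
9 cabins opened.

9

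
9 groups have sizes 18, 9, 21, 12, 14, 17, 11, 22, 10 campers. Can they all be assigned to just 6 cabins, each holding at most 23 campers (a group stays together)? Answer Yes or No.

Total = 134 campers; ⌈134/23⌉ = 6.
The bound of 6 does not rule out 6, but exhaustive search shows no assignment into 6 cabins of capacity 23 campers exists — the minimum is 7.

No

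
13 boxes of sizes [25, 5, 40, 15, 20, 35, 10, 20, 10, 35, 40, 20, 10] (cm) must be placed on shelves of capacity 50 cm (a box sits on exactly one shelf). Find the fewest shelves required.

6

Total = 40 + 40 + 35 + 35 + 25 + 20 + 20 + 20 + 15 + 10 + 10 + 10 + 5 = 285 cm.
Lower bound: ⌈285/50⌉ = 6 shelves.
A packing using 6 shelves:
  shelf 1: 40 + 10 = 50
  shelf 2: 40 + 10 = 50
  shelf 3: 35 + 15 = 50
  shelf 4: 35 + 10 + 5 = 50
  shelf 5: 25 + 20 = 45
  shelf 6: 20 + 20 = 40
This matches the lower bound, so 6 is optimal.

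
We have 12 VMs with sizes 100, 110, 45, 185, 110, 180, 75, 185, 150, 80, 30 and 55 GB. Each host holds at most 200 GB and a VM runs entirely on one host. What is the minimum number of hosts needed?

Total = 185 + 185 + 180 + 150 + 110 + 110 + 100 + 80 + 75 + 55 + 45 + 30 = 1305 GB.
Lower bound: ⌈1305/200⌉ = 7 hosts.
A packing using 7 hosts:
  host 1: 185 = 185
  host 2: 185 = 185
  host 3: 180 = 180
  host 4: 150 + 45 = 195
  host 5: 110 + 80 = 190
  host 6: 110 + 75 = 185
  host 7: 100 + 55 + 30 = 185
This matches the lower bound, so 7 is optimal.

7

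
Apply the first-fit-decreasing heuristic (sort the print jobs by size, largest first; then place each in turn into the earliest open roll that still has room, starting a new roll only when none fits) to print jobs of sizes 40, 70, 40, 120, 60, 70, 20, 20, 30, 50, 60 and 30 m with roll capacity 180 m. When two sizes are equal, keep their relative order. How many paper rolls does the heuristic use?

4

Sorted descending: 120, 70, 70, 60, 60, 50, 40, 40, 30, 30, 20, 20.
  120 → roll 1 (new)  [load 120/180]
  70 → roll 2 (new)  [load 70/180]
  70 → roll 2  [load 140/180]
  60 → roll 1  [load 180/180]
  60 → roll 3 (new)  [load 60/180]
  50 → roll 3  [load 110/180]
  40 → roll 2  [load 180/180]
  40 → roll 3  [load 150/180]
  30 → roll 3  [load 180/180]
  30 → roll 4 (new)  [load 30/180]
  20 → roll 4  [load 50/180]
  20 → roll 4  [load 70/180]
4 paper rolls opened.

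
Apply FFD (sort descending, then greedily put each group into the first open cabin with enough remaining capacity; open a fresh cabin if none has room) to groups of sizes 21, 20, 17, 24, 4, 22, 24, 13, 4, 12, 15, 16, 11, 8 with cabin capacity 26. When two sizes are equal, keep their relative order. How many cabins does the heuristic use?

Sorted descending: 24, 24, 22, 21, 20, 17, 16, 15, 13, 12, 11, 8, 4, 4.
  24 → cabin 1 (new)  [load 24/26]
  24 → cabin 2 (new)  [load 24/26]
  22 → cabin 3 (new)  [load 22/26]
  21 → cabin 4 (new)  [load 21/26]
  20 → cabin 5 (new)  [load 20/26]
  17 → cabin 6 (new)  [load 17/26]
  16 → cabin 7 (new)  [load 16/26]
  15 → cabin 8 (new)  [load 15/26]
  13 → cabin 9 (new)  [load 13/26]
  12 → cabin 9  [load 25/26]
  11 → cabin 8  [load 26/26]
  8 → cabin 6  [load 25/26]
  4 → cabin 3  [load 26/26]
  4 → cabin 4  [load 25/26]
9 cabins opened.

9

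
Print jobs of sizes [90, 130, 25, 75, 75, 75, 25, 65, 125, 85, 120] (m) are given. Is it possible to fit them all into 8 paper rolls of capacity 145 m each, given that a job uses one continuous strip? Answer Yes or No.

Yes

A valid assignment using 8 paper rolls:
  roll 1: 130 = 130
  roll 2: 125 = 125
  roll 3: 120 + 25 = 145
  roll 4: 90 + 25 = 115
  roll 5: 85 = 85
  roll 6: 75 + 65 = 140
  roll 7: 75 = 75
  roll 8: 75 = 75
Every load is within 145 m, so 8 paper rolls suffice.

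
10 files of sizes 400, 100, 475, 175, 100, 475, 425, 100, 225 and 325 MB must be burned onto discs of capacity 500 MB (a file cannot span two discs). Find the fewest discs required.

6

Total = 475 + 475 + 425 + 400 + 325 + 225 + 175 + 100 + 100 + 100 = 2800 MB.
Lower bound: ⌈2800/500⌉ = 6 discs.
A packing using 6 discs:
  disc 1: 475 = 475
  disc 2: 475 = 475
  disc 3: 425 = 425
  disc 4: 400 + 100 = 500
  disc 5: 325 + 175 = 500
  disc 6: 225 + 100 + 100 = 425
This matches the lower bound, so 6 is optimal.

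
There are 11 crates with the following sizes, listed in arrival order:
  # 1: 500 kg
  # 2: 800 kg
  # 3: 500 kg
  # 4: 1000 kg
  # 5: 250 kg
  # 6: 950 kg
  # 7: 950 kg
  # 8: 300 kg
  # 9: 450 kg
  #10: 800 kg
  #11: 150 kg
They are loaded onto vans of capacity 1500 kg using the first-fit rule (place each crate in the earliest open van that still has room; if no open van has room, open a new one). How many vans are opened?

5

  500 → van 1 (new)  [load 500/1500]
  800 → van 1  [load 1300/1500]
  500 → van 2 (new)  [load 500/1500]
  1000 → van 2  [load 1500/1500]
  250 → van 3 (new)  [load 250/1500]
  950 → van 3  [load 1200/1500]
  950 → van 4 (new)  [load 950/1500]
  300 → van 3  [load 1500/1500]
  450 → van 4  [load 1400/1500]
  800 → van 5 (new)  [load 800/1500]
  150 → van 1  [load 1450/1500]
5 vans opened.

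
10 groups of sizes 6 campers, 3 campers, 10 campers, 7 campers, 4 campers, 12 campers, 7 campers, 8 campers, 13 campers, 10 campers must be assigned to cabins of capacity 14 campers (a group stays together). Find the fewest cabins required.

Total = 13 + 12 + 10 + 10 + 8 + 7 + 7 + 6 + 4 + 3 = 80 campers.
Lower bound: ⌈80/14⌉ = 6 cabins.
A packing using 6 cabins:
  cabin 1: 13 = 13
  cabin 2: 12 = 12
  cabin 3: 10 + 4 = 14
  cabin 4: 10 + 3 = 13
  cabin 5: 8 + 6 = 14
  cabin 6: 7 + 7 = 14
This matches the lower bound, so 6 is optimal.

6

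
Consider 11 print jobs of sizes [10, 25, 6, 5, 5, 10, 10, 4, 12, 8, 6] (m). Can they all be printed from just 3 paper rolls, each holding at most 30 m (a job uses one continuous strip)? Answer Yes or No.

No

Total = 101 m; ⌈101/30⌉ = 4.
At least 4 paper rolls are required, but only 3 are allowed.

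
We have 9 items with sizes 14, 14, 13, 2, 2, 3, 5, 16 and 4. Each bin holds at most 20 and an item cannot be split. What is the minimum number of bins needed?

4

Total = 16 + 14 + 14 + 13 + 5 + 4 + 3 + 2 + 2 = 73.
Lower bound: ⌈73/20⌉ = 4 bins.
A packing using 4 bins:
  bin 1: 16 + 4 = 20
  bin 2: 14 + 5 = 19
  bin 3: 14 + 3 + 2 = 19
  bin 4: 13 + 2 = 15
This matches the lower bound, so 4 is optimal.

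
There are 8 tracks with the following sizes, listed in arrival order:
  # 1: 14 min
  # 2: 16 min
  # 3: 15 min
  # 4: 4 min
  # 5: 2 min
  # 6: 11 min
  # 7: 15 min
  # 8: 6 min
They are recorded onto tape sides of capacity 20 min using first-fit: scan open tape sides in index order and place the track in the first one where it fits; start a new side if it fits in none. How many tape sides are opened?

  14 → side 1 (new)  [load 14/20]
  16 → side 2 (new)  [load 16/20]
  15 → side 3 (new)  [load 15/20]
  4 → side 1  [load 18/20]
  2 → side 1  [load 20/20]
  11 → side 4 (new)  [load 11/20]
  15 → side 5 (new)  [load 15/20]
  6 → side 4  [load 17/20]
5 tape sides opened.

5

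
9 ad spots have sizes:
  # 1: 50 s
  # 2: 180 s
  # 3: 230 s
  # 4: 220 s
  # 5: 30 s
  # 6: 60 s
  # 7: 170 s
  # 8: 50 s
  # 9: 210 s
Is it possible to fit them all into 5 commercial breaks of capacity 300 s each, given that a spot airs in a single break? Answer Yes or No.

A valid assignment using 5 commercial breaks:
  break 1: 230 + 60 = 290
  break 2: 220 + 50 + 30 = 300
  break 3: 210 + 50 = 260
  break 4: 180 = 180
  break 5: 170 = 170
Every load is within 300 s, so 5 commercial breaks suffice.

Yes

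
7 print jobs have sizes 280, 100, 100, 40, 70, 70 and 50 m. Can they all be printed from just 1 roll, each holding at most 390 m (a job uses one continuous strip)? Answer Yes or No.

Total = 710 m; ⌈710/390⌉ = 2.
At least 2 paper rolls are required, but only 1 is allowed.

No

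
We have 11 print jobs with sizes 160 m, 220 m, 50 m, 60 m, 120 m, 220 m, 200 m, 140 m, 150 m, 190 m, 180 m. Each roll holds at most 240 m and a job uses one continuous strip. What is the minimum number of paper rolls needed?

9

Total = 220 + 220 + 200 + 190 + 180 + 160 + 150 + 140 + 120 + 60 + 50 = 1690 m.
Lower bound: ⌈1690/240⌉ = 8 paper rolls.
A packing using 9 paper rolls:
  roll 1: 220 = 220
  roll 2: 220 = 220
  roll 3: 200 = 200
  roll 4: 190 + 50 = 240
  roll 5: 180 + 60 = 240
  roll 6: 160 = 160
  roll 7: 150 = 150
  roll 8: 140 = 140
  roll 9: 120 = 120
No arrangement into 8 paper rolls stays within capacity, so 9 is optimal.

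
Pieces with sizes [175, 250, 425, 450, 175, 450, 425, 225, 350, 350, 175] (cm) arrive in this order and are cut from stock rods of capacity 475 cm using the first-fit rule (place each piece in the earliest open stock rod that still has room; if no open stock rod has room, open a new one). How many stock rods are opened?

  175 → stock rod 1 (new)  [load 175/475]
  250 → stock rod 1  [load 425/475]
  425 → stock rod 2 (new)  [load 425/475]
  450 → stock rod 3 (new)  [load 450/475]
  175 → stock rod 4 (new)  [load 175/475]
  450 → stock rod 5 (new)  [load 450/475]
  425 → stock rod 6 (new)  [load 425/475]
  225 → stock rod 4  [load 400/475]
  350 → stock rod 7 (new)  [load 350/475]
  350 → stock rod 8 (new)  [load 350/475]
  175 → stock rod 9 (new)  [load 175/475]
9 stock rods opened.

9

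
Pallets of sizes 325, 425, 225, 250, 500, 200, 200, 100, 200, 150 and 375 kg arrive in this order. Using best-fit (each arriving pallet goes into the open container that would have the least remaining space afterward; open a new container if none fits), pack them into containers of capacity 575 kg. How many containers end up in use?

  325 → container 1 (new)  [load 325/575]
  425 → container 2 (new)  [load 425/575]
  225 → container 1  [load 550/575]
  250 → container 3 (new)  [load 250/575]
  500 → container 4 (new)  [load 500/575]
  200 → container 3  [load 450/575]
  200 → container 5 (new)  [load 200/575]
  100 → container 3  [load 550/575]
  200 → container 5  [load 400/575]
  150 → container 2  [load 575/575]
  375 → container 6 (new)  [load 375/575]
6 containers opened.

6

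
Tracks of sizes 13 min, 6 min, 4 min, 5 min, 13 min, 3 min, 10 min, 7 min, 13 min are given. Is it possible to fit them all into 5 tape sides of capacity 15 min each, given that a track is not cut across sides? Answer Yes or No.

Total = 74 min; ⌈74/15⌉ = 5.
The bound of 5 does not rule out 5, but exhaustive search shows no assignment into 5 tape sides of capacity 15 min exists — the minimum is 6.

No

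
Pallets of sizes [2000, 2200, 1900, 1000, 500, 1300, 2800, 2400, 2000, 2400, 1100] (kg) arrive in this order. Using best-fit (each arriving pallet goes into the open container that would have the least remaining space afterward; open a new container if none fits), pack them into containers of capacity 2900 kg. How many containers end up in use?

  2000 → container 1 (new)  [load 2000/2900]
  2200 → container 2 (new)  [load 2200/2900]
  1900 → container 3 (new)  [load 1900/2900]
  1000 → container 3  [load 2900/2900]
  500 → container 2  [load 2700/2900]
  1300 → container 4 (new)  [load 1300/2900]
  2800 → container 5 (new)  [load 2800/2900]
  2400 → container 6 (new)  [load 2400/2900]
  2000 → container 7 (new)  [load 2000/2900]
  2400 → container 8 (new)  [load 2400/2900]
  1100 → container 4  [load 2400/2900]
8 containers opened.

8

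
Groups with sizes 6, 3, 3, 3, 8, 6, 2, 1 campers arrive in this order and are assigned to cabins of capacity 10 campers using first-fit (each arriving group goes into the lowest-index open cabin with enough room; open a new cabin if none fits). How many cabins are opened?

4

  6 → cabin 1 (new)  [load 6/10]
  3 → cabin 1  [load 9/10]
  3 → cabin 2 (new)  [load 3/10]
  3 → cabin 2  [load 6/10]
  8 → cabin 3 (new)  [load 8/10]
  6 → cabin 4 (new)  [load 6/10]
  2 → cabin 2  [load 8/10]
  1 → cabin 1  [load 10/10]
4 cabins opened.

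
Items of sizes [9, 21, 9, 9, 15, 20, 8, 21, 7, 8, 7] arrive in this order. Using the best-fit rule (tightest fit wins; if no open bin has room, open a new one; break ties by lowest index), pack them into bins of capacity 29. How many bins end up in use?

  9 → bin 1 (new)  [load 9/29]
  21 → bin 2 (new)  [load 21/29]
  9 → bin 1  [load 18/29]
  9 → bin 1  [load 27/29]
  15 → bin 3 (new)  [load 15/29]
  20 → bin 4 (new)  [load 20/29]
  8 → bin 2  [load 29/29]
  21 → bin 5 (new)  [load 21/29]
  7 → bin 5  [load 28/29]
  8 → bin 4  [load 28/29]
  7 → bin 3  [load 22/29]
5 bins opened.

5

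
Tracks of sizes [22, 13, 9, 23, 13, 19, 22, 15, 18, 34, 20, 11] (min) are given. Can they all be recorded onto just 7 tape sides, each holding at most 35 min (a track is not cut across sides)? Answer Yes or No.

Yes

A valid assignment using 7 tape sides:
  side 1: 34 = 34
  side 2: 23 + 11 = 34
  side 3: 22 + 13 = 35
  side 4: 22 + 13 = 35
  side 5: 20 + 15 = 35
  side 6: 19 + 9 = 28
  side 7: 18 = 18
Every load is within 35 min, so 7 tape sides suffice.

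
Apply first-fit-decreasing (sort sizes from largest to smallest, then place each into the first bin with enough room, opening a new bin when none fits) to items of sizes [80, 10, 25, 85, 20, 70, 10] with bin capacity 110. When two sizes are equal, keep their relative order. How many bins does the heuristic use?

Sorted descending: 85, 80, 70, 25, 20, 10, 10.
  85 → bin 1 (new)  [load 85/110]
  80 → bin 2 (new)  [load 80/110]
  70 → bin 3 (new)  [load 70/110]
  25 → bin 1  [load 110/110]
  20 → bin 2  [load 100/110]
  10 → bin 2  [load 110/110]
  10 → bin 3  [load 80/110]
3 bins opened.

3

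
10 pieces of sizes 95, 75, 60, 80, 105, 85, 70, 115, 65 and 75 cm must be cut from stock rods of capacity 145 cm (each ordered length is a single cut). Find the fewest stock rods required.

7

Total = 115 + 105 + 95 + 85 + 80 + 75 + 75 + 70 + 65 + 60 = 825 cm.
Lower bound: ⌈825/145⌉ = 6 stock rods.
Also, 7 pieces each exceed 145/2 cm, and no two of those can share a stock rod, so at least 7 stock rods are needed.
A packing using 7 stock rods:
  stock rod 1: 115 = 115
  stock rod 2: 105 = 105
  stock rod 3: 95 = 95
  stock rod 4: 85 + 60 = 145
  stock rod 5: 80 + 65 = 145
  stock rod 6: 75 + 70 = 145
  stock rod 7: 75 = 75
This matches the lower bound, so 7 is optimal.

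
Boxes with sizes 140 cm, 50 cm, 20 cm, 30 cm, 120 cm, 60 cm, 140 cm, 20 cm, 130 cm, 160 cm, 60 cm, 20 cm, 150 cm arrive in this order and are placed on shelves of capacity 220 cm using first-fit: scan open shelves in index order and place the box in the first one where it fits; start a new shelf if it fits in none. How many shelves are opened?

  140 → shelf 1 (new)  [load 140/220]
  50 → shelf 1  [load 190/220]
  20 → shelf 1  [load 210/220]
  30 → shelf 2 (new)  [load 30/220]
  120 → shelf 2  [load 150/220]
  60 → shelf 2  [load 210/220]
  140 → shelf 3 (new)  [load 140/220]
  20 → shelf 3  [load 160/220]
  130 → shelf 4 (new)  [load 130/220]
  160 → shelf 5 (new)  [load 160/220]
  60 → shelf 3  [load 220/220]
  20 → shelf 4  [load 150/220]
  150 → shelf 6 (new)  [load 150/220]
6 shelves opened.

6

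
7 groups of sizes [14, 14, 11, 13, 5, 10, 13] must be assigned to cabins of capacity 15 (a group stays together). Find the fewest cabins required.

6

Total = 14 + 14 + 13 + 13 + 11 + 10 + 5 = 80.
Lower bound: ⌈80/15⌉ = 6 cabins.
A packing using 6 cabins:
  cabin 1: 14 = 14
  cabin 2: 14 = 14
  cabin 3: 13 = 13
  cabin 4: 13 = 13
  cabin 5: 11 = 11
  cabin 6: 10 + 5 = 15
This matches the lower bound, so 6 is optimal.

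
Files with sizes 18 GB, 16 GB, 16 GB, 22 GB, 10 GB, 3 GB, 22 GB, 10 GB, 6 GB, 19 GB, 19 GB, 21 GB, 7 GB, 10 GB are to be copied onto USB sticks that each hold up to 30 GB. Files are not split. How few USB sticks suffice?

Total = 22 + 22 + 21 + 19 + 19 + 18 + 16 + 16 + 10 + 10 + 10 + 7 + 6 + 3 = 199 GB.
Lower bound: ⌈199/30⌉ = 7 USB sticks.
Also, 8 files each exceed 15 GB, and no two of those can share a USB stick, so at least 8 USB sticks are needed.
A packing using 8 USB sticks:
  USB stick 1: 22 + 7 = 29
  USB stick 2: 22 + 6 = 28
  USB stick 3: 21 + 3 = 24
  USB stick 4: 19 + 10 = 29
  USB stick 5: 19 + 10 = 29
  USB stick 6: 18 + 10 = 28
  USB stick 7: 16 = 16
  USB stick 8: 16 = 16
This matches the lower bound, so 8 is optimal.

8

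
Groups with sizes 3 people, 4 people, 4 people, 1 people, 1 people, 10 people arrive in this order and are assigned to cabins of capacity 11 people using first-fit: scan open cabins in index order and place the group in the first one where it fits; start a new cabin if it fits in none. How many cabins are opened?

3

  3 → cabin 1 (new)  [load 3/11]
  4 → cabin 1  [load 7/11]
  4 → cabin 1  [load 11/11]
  1 → cabin 2 (new)  [load 1/11]
  1 → cabin 2  [load 2/11]
  10 → cabin 3 (new)  [load 10/11]
3 cabins opened.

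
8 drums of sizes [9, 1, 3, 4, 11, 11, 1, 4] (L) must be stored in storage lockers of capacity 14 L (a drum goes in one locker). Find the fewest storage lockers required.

4

Total = 11 + 11 + 9 + 4 + 4 + 3 + 1 + 1 = 44 L.
Lower bound: ⌈44/14⌉ = 4 storage lockers.
A packing using 4 storage lockers:
  locker 1: 11 + 3 = 14
  locker 2: 11 + 1 + 1 = 13
  locker 3: 9 + 4 = 13
  locker 4: 4 = 4
This matches the lower bound, so 4 is optimal.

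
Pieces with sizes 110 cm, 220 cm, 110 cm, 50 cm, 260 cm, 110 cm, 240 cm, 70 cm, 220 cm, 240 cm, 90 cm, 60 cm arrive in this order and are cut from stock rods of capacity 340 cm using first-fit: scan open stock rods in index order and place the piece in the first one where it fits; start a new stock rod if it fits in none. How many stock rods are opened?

  110 → stock rod 1 (new)  [load 110/340]
  220 → stock rod 1  [load 330/340]
  110 → stock rod 2 (new)  [load 110/340]
  50 → stock rod 2  [load 160/340]
  260 → stock rod 3 (new)  [load 260/340]
  110 → stock rod 2  [load 270/340]
  240 → stock rod 4 (new)  [load 240/340]
  70 → stock rod 2  [load 340/340]
  220 → stock rod 5 (new)  [load 220/340]
  240 → stock rod 6 (new)  [load 240/340]
  90 → stock rod 4  [load 330/340]
  60 → stock rod 3  [load 320/340]
6 stock rods opened.

6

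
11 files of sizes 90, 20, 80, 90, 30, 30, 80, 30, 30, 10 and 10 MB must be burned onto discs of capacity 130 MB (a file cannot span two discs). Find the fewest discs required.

Total = 90 + 90 + 80 + 80 + 30 + 30 + 30 + 30 + 20 + 10 + 10 = 500 MB.
Lower bound: ⌈500/130⌉ = 4 discs.
A packing using 4 discs:
  disc 1: 90 + 30 + 10 = 130
  disc 2: 90 + 30 + 10 = 130
  disc 3: 80 + 30 + 20 = 130
  disc 4: 80 + 30 = 110
This matches the lower bound, so 4 is optimal.

4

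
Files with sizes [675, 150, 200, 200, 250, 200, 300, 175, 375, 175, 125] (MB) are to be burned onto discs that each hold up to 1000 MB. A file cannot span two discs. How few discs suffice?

Total = 675 + 375 + 300 + 250 + 200 + 200 + 200 + 175 + 175 + 150 + 125 = 2825 MB.
Lower bound: ⌈2825/1000⌉ = 3 discs.
A packing using 3 discs:
  disc 1: 675 + 300 = 975
  disc 2: 375 + 250 + 200 + 175 = 1000
  disc 3: 200 + 200 + 175 + 150 + 125 = 850
This matches the lower bound, so 3 is optimal.

3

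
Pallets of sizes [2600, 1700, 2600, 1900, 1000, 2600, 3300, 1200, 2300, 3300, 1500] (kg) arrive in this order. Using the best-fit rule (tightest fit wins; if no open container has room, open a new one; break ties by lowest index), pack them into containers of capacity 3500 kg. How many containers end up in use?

  2600 → container 1 (new)  [load 2600/3500]
  1700 → container 2 (new)  [load 1700/3500]
  2600 → container 3 (new)  [load 2600/3500]
  1900 → container 4 (new)  [load 1900/3500]
  1000 → container 4  [load 2900/3500]
  2600 → container 5 (new)  [load 2600/3500]
  3300 → container 6 (new)  [load 3300/3500]
  1200 → container 2  [load 2900/3500]
  2300 → container 7 (new)  [load 2300/3500]
  3300 → container 8 (new)  [load 3300/3500]
  1500 → container 9 (new)  [load 1500/3500]
9 containers opened.

9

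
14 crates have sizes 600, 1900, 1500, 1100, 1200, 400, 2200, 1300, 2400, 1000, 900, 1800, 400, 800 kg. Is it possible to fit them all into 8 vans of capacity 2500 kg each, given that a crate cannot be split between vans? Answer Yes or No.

A valid assignment using 8 vans:
  van 1: 2400 = 2400
  van 2: 2200 = 2200
  van 3: 1900 + 600 = 2500
  van 4: 1800 + 400 = 2200
  van 5: 1500 + 1000 = 2500
  van 6: 1300 + 1200 = 2500
  van 7: 1100 + 900 + 400 = 2400
  van 8: 800 = 800
Every load is within 2500 kg, so 8 vans suffice.

Yes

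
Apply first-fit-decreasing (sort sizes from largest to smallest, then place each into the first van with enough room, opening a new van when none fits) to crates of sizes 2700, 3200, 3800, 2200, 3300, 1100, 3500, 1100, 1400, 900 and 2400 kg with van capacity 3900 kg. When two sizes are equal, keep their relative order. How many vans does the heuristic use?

8

Sorted descending: 3800, 3500, 3300, 3200, 2700, 2400, 2200, 1400, 1100, 1100, 900.
  3800 → van 1 (new)  [load 3800/3900]
  3500 → van 2 (new)  [load 3500/3900]
  3300 → van 3 (new)  [load 3300/3900]
  3200 → van 4 (new)  [load 3200/3900]
  2700 → van 5 (new)  [load 2700/3900]
  2400 → van 6 (new)  [load 2400/3900]
  2200 → van 7 (new)  [load 2200/3900]
  1400 → van 6  [load 3800/3900]
  1100 → van 5  [load 3800/3900]
  1100 → van 7  [load 3300/3900]
  900 → van 8 (new)  [load 900/3900]
8 vans opened.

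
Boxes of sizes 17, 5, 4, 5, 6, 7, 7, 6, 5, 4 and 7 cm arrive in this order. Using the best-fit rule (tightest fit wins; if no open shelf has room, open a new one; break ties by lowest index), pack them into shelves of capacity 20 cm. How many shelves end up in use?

  17 → shelf 1 (new)  [load 17/20]
  5 → shelf 2 (new)  [load 5/20]
  4 → shelf 2  [load 9/20]
  5 → shelf 2  [load 14/20]
  6 → shelf 2  [load 20/20]
  7 → shelf 3 (new)  [load 7/20]
  7 → shelf 3  [load 14/20]
  6 → shelf 3  [load 20/20]
  5 → shelf 4 (new)  [load 5/20]
  4 → shelf 4  [load 9/20]
  7 → shelf 4  [load 16/20]
4 shelves opened.

4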